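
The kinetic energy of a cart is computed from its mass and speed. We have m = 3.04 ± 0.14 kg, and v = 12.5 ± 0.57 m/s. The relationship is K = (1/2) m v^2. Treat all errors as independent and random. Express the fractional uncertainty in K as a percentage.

Products/powers → add relative errors in quadrature, weighted by exponent:
  (1·δm/m)² = (1×0.0461)² = 0.00212;  (2·δv/v)² = (2×0.0456)² = 0.00832
δK/K = √(0.0104) = 0.102

10.2%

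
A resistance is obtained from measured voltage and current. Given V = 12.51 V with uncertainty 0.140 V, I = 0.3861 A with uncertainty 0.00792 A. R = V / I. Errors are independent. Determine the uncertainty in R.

Relative error in a monomial: (δR/R)² = Σ (nᵢ · δxᵢ/xᵢ)².
  (1·δV/V)² = (1×0.0112)² = 0.000125;  (-1·δI/I)² = (-1×0.0205)² = 0.000421
δR/R = √(0.000546) = 0.0234
R = 32.40 Ω, so δR = 0.0234 × 32.40 = 0.757 Ω.

0.757 Ω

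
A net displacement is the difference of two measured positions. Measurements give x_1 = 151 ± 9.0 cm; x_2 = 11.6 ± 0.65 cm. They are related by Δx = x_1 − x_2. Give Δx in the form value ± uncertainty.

Each term contributes (cᵢ δxᵢ)² to (δΔx)²:
  (δx_1)² = 81.0;  (δx_2)² = 0.423
δΔx = √(81.4) = 9.02 cm
Δx = 139 cm.

139 ± 9.02 cm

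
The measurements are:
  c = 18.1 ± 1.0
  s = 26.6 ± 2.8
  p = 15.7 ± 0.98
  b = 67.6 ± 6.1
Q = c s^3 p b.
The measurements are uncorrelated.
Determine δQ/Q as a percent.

33.9%

For a monomial Q ∝ c, s^3, p, b, fractional errors add in quadrature:
  (1·δc/c)² = (1×0.0552)² = 0.00305;  (3·δs/s)² = (3×0.105)² = 0.0997;  (1·δp/p)² = (1×0.0624)² = 0.00390;  (1·δb/b)² = (1×0.0902)² = 0.00814
δQ/Q = √(0.115) = 0.339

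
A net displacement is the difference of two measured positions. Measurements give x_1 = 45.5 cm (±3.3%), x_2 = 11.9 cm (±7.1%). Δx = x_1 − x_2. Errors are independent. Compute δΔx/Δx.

0.0513

Δx is a linear combination, so absolute uncertainties add in quadrature:
  (δx_1)² = 2.25;  (δx_2)² = 0.714
δΔx = √(2.97) = 1.72 cm
Δx = 33.6 cm, so δΔx/Δx = 1.72/33.6 = 0.0513.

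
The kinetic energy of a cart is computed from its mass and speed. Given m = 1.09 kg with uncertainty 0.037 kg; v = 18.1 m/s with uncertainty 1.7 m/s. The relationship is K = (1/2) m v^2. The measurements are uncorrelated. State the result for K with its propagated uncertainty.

179 ± 34.1 J

K is a product of powers, so relative uncertainties combine in quadrature:
  (1·δm/m)² = (1×0.0339)² = 0.00115;  (2·δv/v)² = (2×0.0939)² = 0.0353
δK/K = √(0.0364) = 0.191
K = 179 J, so δK = 0.191 × 179 = 34.1 J.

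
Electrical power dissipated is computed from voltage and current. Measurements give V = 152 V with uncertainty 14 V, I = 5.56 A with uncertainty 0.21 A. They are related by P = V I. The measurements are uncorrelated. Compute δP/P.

0.0995

Each factor contributes (exponent × relative error)² to (δP/P)²:
  (1·δV/V)² = (1×0.0921)² = 0.00848;  (1·δI/I)² = (1×0.0378)² = 0.00143
δP/P = √(0.00991) = 0.0995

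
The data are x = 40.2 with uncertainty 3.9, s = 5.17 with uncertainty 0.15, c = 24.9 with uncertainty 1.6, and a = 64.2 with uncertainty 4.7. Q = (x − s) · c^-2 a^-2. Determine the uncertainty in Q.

Let u = x − s = 35.0. δu = √(δx² + δs²) = √(15.2 + 0.0225) = 3.90, so δu/u = 0.111.
Q is then a monomial in u, c, a:
δQ/Q = √((δu/u)² + (-2·δc/c)² + (-2·δa/a)²) = √(0.0124 + 0.0165 + 0.0214) = 0.224
Q = 1.37e-05, so δQ = 0.224 × 1.37e-05 = 3.08e-06.

3.08e-06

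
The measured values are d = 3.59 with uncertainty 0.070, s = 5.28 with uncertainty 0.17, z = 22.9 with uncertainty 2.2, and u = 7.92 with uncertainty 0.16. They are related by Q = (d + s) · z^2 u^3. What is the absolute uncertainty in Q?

Let w = d + s = 8.87. δw = √(δd² + δs²) = √(0.00490 + 0.0289) = 0.184, so δw/w = 0.0207.
Q is then a monomial in w, z, u:
δQ/Q = √((δw/w)² + (2·δz/z)² + (3·δu/u)²) = √(0.000430 + 0.0369 + 0.00367) = 0.203
Q = 2.31e+06, so δQ = 0.203 × 2.31e+06 = 4.68e+05.

4.68e+05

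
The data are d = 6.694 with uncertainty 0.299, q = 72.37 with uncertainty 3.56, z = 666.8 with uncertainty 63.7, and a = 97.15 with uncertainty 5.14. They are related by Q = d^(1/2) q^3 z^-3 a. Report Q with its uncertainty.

0.3213 ± 0.105

Since Q is a product/quotient, work with relative uncertainties:
  (½·δd/d)² = (0.5×0.0447)² = 0.000499;  (3·δq/q)² = (3×0.0492)² = 0.0218;  (-3·δz/z)² = (-3×0.0955)² = 0.0821;  (1·δa/a)² = (1×0.0529)² = 0.00280
δQ/Q = √(0.107) = 0.327
Q = 0.3213, so δQ = 0.327 × 0.3213 = 0.105.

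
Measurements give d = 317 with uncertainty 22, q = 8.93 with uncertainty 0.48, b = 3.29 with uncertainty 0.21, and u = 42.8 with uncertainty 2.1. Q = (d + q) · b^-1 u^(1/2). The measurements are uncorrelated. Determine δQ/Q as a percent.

Let w = d + q = 326. δw = √(δd² + δq²) = √(484 + 0.230) = 22.0, so δw/w = 0.0675.
Q is then a monomial in w, b, u:
δQ/Q = √((δw/w)² + (-1·δb/b)² + (½·δu/u)²) = √(0.00456 + 0.00407 + 0.000602) = 0.0961

9.61%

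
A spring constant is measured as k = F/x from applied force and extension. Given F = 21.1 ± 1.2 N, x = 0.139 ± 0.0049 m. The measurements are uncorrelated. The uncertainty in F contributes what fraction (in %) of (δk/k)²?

(δk/k)² = (1·δF/F)² + (-1·δx/x)²
  F term: (1×0.0569)² = 0.00323
  x term: (-1×0.0353)² = 0.00124
Total = 0.00448. Share from F = 0.00323/0.00448 = 0.722.

72.2%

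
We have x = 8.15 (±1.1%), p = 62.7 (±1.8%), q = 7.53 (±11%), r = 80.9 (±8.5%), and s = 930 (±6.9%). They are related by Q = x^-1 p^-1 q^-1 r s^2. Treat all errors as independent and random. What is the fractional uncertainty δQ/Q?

0.197

Products/powers → add relative errors in quadrature, weighted by exponent:
  (-1·δx/x)² = (-1×0.0110)² = 0.000121;  (-1·δp/p)² = (-1×0.0180)² = 0.000324;  (-1·δq/q)² = (-1×0.110)² = 0.0121;  (1·δr/r)² = (1×0.0850)² = 0.00723;  (2·δs/s)² = (2×0.0690)² = 0.0190
δQ/Q = √(0.0388) = 0.197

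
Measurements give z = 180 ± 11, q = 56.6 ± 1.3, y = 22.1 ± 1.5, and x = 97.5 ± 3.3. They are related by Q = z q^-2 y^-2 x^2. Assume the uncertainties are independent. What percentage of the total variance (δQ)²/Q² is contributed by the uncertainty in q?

7.31%

(δQ/Q)² = (1·δz/z)² + (-2·δq/q)² + (-2·δy/y)² + (2·δx/x)²
  z term: (1×0.0611)² = 0.00373
  q term: (-2×0.0230)² = 0.00211
  y term: (-2×0.0679)² = 0.0184
  x term: (2×0.0338)² = 0.00458
Total = 0.0289. Share from q = 0.00211/0.0289 = 0.0731.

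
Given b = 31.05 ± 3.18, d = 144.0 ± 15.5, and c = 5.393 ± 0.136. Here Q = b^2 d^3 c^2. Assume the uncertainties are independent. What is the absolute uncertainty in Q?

Products/powers → add relative errors in quadrature, weighted by exponent:
  (2·δb/b)² = (2×0.102)² = 0.0420;  (3·δd/d)² = (3×0.108)² = 0.104;  (2·δc/c)² = (2×0.0252)² = 0.00254
δQ/Q = √(0.149) = 0.386
Q = 8.373e+10, so δQ = 0.386 × 8.373e+10 = 3.23e+10.

3.23e+10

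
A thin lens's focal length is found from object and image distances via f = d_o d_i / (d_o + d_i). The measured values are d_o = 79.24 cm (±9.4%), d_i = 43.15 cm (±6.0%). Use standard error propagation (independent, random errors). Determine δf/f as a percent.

5.11%

∂f/∂d_o = (d_i/(d_o+d_i))² = 0.124;  ∂f/∂d_i = (d_o/(d_o+d_i))² = 0.419
δf = √((∂f/∂d_o · δd_o)² + (∂f/∂d_i · δd_i)²) = √(0.857 + 1.18) = 1.43 cm
f = 27.94 cm, so δf/f = 1.43/27.94 = 0.0511.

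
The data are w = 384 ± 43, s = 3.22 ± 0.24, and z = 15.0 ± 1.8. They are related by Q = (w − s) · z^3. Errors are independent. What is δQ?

4.85e+05

Let u = w − s = 381. δu = √(δw² + δs²) = √(1850 + 0.0576) = 43.0, so δu/u = 0.113.
Q is then a monomial in u, z:
δQ/Q = √((δu/u)² + (3·δz/z)²) = √(0.0128 + 0.130) = 0.377
Q = 1.29e+06, so δQ = 0.377 × 1.29e+06 = 4.85e+05.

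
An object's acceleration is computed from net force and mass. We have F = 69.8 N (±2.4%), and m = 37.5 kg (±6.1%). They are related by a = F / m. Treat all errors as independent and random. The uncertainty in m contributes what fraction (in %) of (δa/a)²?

(δa/a)² = (1·δF/F)² + (-1·δm/m)²
  F term: (1×0.0240)² = 0.000576
  m term: (-1×0.0610)² = 0.00372
Total = 0.00430. Share from m = 0.00372/0.00430 = 0.866.

86.6%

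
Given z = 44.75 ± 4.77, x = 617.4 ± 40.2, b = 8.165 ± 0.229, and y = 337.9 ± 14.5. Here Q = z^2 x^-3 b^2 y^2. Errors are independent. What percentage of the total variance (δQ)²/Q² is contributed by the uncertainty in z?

48.3%

(δQ/Q)² = (2·δz/z)² + (-3·δx/x)² + (2·δb/b)² + (2·δy/y)²
  z term: (2×0.107)² = 0.0454
  x term: (-3×0.0651)² = 0.0382
  b term: (2×0.0280)² = 0.00315
  y term: (2×0.0429)² = 0.00737
Total = 0.0941. Share from z = 0.0454/0.0941 = 0.483.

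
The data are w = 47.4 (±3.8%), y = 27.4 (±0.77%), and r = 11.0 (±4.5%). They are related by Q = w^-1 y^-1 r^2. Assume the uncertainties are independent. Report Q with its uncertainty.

For a monomial Q ∝ w^-1, y^-1, r^2, fractional errors add in quadrature:
  (-1·δw/w)² = (-1×0.0380)² = 0.00144;  (-1·δy/y)² = (-1×0.00770)² = 5.93e-05;  (2·δr/r)² = (2×0.0450)² = 0.00810
δQ/Q = √(0.00960) = 0.0980
Q = 0.0932, so δQ = 0.0980 × 0.0932 = 0.00913.

0.0932 ± 0.00913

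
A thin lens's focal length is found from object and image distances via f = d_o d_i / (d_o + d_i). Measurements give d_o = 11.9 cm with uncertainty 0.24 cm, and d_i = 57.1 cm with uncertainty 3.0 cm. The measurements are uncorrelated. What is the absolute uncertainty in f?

0.187 cm

∂f/∂d_o = (d_i/(d_o+d_i))² = 0.685;  ∂f/∂d_i = (d_o/(d_o+d_i))² = 0.0297
δf = √((∂f/∂d_o · δd_o)² + (∂f/∂d_i · δd_i)²) = √(0.0270 + 0.00796) = 0.187 cm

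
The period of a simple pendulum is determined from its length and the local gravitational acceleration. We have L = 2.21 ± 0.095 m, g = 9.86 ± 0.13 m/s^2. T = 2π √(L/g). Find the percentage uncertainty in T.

2.25%

Since T is a product/quotient, work with relative uncertainties:
  (½·δL/L)² = (0.5×0.0430)² = 0.000462;  (−½·δg/g)² = (-0.5×0.0132)² = 4.35e-05
δT/T = √(0.000505) = 0.0225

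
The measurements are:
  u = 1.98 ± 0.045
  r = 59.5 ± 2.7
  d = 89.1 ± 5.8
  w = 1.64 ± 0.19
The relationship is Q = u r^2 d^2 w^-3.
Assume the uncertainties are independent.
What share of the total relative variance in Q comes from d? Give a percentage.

11.6%

(δQ/Q)² = (1·δu/u)² + (2·δr/r)² + (2·δd/d)² + (-3·δw/w)²
  u term: (1×0.0227)² = 0.000517
  r term: (2×0.0454)² = 0.00824
  d term: (2×0.0651)² = 0.0169
  w term: (-3×0.116)² = 0.121
Total = 0.147. Share from d = 0.0169/0.147 = 0.116.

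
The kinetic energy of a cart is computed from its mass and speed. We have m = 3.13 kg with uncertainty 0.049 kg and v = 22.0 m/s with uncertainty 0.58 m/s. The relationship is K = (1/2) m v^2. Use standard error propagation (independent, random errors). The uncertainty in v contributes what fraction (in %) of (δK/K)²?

(δK/K)² = (1·δm/m)² + (2·δv/v)²
  m term: (1×0.0157)² = 0.000245
  v term: (2×0.0264)² = 0.00278
Total = 0.00303. Share from v = 0.00278/0.00303 = 0.919.

91.9%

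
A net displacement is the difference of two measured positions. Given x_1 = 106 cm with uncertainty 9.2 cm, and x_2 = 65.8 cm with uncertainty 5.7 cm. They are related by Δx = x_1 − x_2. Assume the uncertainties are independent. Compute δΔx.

10.8 cm

Each term contributes (cᵢ δxᵢ)² to (δΔx)²:
  (δx_1)² = 84.6;  (δx_2)² = 32.5
δΔx = √(117) = 10.8 cm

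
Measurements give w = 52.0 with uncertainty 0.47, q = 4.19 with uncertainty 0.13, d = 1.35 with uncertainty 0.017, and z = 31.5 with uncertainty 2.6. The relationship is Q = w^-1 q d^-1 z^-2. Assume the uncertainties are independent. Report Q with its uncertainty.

(6.02 ± 1.01) × 10^-5

For a monomial Q ∝ w^-1, q, d^-1, z^-2, fractional errors add in quadrature:
  (-1·δw/w)² = (-1×0.00904)² = 8.17e-05;  (1·δq/q)² = (1×0.0310)² = 0.000963;  (-1·δd/d)² = (-1×0.0126)² = 0.000159;  (-2·δz/z)² = (-2×0.0825)² = 0.0273
δQ/Q = √(0.0285) = 0.169
Q = 6.02e-05, so δQ = 0.169 × 6.02e-05 = 1.01e-05.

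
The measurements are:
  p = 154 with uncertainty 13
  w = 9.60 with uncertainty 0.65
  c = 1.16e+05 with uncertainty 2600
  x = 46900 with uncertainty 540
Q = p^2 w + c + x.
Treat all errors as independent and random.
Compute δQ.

41500

Let h = p^2·w = 2.28e+05. δh/h = √((2·δp/p)² + (1·δw/w)²) = √(0.0285 + 0.00458) = 0.182, so δh = 41400.
Q = h + c + x: δQ = √(δh² + δc² + δx²) = √(1.72e+09 + 6.76e+06 + 2.92e+05) = 41500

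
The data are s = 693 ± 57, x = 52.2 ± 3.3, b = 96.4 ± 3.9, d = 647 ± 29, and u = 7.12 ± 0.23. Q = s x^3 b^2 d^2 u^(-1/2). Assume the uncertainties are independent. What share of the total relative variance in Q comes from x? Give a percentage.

62.5%

(δQ/Q)² = (1·δs/s)² + (3·δx/x)² + (2·δb/b)² + (2·δd/d)² + (−½·δu/u)²
  s term: (1×0.0823)² = 0.00677
  x term: (3×0.0632)² = 0.0360
  b term: (2×0.0405)² = 0.00655
  d term: (2×0.0448)² = 0.00804
  u term: (-0.5×0.0323)² = 0.000261
Total = 0.0576. Share from x = 0.0360/0.0576 = 0.625.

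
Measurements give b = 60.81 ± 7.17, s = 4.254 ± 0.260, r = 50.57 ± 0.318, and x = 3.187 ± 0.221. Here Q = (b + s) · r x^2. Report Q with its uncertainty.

Let u = b + s = 65.06. δu = √(δb² + δs²) = √(51.4 + 0.0676) = 7.17, so δu/u = 0.110.
Q is then a monomial in u, r, x:
δQ/Q = √((δu/u)² + (1·δr/r)² + (2·δx/x)²) = √(0.0122 + 3.95e-05 + 0.0192) = 0.177
Q = 33420, so δQ = 0.177 × 33420 = 5930.

33420 ± 5930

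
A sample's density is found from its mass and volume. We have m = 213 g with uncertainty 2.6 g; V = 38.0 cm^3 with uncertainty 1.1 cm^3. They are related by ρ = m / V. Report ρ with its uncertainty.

Products/powers → add relative errors in quadrature, weighted by exponent:
  (1·δm/m)² = (1×0.0122)² = 0.000149;  (-1·δV/V)² = (-1×0.0289)² = 0.000838
δρ/ρ = √(0.000987) = 0.0314
ρ = 5.61 g/cm^3, so δρ = 0.0314 × 5.61 = 0.176 g/cm^3.

5.61 ± 0.176 g/cm^3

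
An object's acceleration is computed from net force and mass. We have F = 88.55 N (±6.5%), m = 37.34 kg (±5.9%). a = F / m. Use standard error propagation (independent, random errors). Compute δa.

Since a is a product/quotient, work with relative uncertainties:
  (1·δF/F)² = (1×0.0650)² = 0.00423;  (-1·δm/m)² = (-1×0.0590)² = 0.00348
δa/a = √(0.00771) = 0.0878
a = 2.371 m/s^2, so δa = 0.0878 × 2.371 = 0.208 m/s^2.

0.208 m/s^2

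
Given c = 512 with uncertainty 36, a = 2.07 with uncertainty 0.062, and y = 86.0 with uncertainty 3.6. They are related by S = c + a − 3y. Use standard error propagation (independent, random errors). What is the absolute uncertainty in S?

37.6

S is a linear combination, so absolute uncertainties add in quadrature:
  (δc)² = 1300;  (δa)² = 0.00384;  (3·δy)² = 117
δS = √(1410) = 37.6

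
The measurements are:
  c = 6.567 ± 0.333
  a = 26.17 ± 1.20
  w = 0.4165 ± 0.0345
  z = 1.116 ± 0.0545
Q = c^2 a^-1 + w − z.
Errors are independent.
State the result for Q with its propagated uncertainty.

0.9484 ± 0.194

Let p = c^2·a^-1 = 1.648. δp/p = √((2·δc/c)² + (-1·δa/a)²) = √(0.0103 + 0.00210) = 0.111, so δp = 0.183.
Q = p + w − z: δQ = √(δp² + δw² + δz²) = √(0.0336 + 0.00119 + 0.00297) = 0.194
Q = 0.9484.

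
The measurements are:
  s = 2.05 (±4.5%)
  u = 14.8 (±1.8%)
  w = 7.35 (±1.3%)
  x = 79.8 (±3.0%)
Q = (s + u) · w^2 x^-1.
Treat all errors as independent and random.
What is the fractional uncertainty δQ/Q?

Let h = s + u = 16.9. δh = √(δs² + δu²) = √(0.00851 + 0.0710) = 0.282, so δh/h = 0.0167.
Q is then a monomial in h, w, x:
δQ/Q = √((δh/h)² + (2·δw/w)² + (-1·δx/x)²) = √(0.000280 + 0.000676 + 0.000900) = 0.0431

0.0431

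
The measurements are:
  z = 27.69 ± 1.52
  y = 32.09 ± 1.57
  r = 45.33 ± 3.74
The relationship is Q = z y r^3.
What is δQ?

Q is a product of powers, so relative uncertainties combine in quadrature:
  (1·δz/z)² = (1×0.0549)² = 0.00301;  (1·δy/y)² = (1×0.0489)² = 0.00239;  (3·δr/r)² = (3×0.0825)² = 0.0613
δQ/Q = √(0.0667) = 0.258
Q = 8.277e+07, so δQ = 0.258 × 8.277e+07 = 2.14e+07.

2.14e+07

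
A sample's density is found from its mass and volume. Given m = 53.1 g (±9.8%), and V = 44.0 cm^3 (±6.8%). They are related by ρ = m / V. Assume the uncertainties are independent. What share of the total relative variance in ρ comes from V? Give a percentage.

32.5%

(δρ/ρ)² = (1·δm/m)² + (-1·δV/V)²
  m term: (1×0.0980)² = 0.00960
  V term: (-1×0.0680)² = 0.00462
Total = 0.0142. Share from V = 0.00462/0.0142 = 0.325.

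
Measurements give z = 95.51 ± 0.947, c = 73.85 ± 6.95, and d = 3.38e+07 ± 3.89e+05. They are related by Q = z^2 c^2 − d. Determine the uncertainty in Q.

Let p = z^2·c^2 = 4.975e+07. δp/p = √((2·δz/z)² + (2·δc/c)²) = √(0.000393 + 0.0354) = 0.189, so δp = 9.42e+06.
Q = p − d: δQ = √(δp² + δd²) = √(8.87e+13 + 1.51e+11) = 9.42e+06

9.42e+06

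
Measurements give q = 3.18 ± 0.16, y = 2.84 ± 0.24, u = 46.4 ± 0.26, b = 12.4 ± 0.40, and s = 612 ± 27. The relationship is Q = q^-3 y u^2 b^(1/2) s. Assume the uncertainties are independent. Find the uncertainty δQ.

73600

Each factor contributes (exponent × relative error)² to (δQ/Q)²:
  (-3·δq/q)² = (-3×0.0503)² = 0.0228;  (1·δy/y)² = (1×0.0845)² = 0.00714;  (2·δu/u)² = (2×0.00560)² = 0.000126;  (½·δb/b)² = (0.5×0.0323)² = 0.000260;  (1·δs/s)² = (1×0.0441)² = 0.00195
δQ/Q = √(0.0323) = 0.180
Q = 4.1e+05, so δQ = 0.180 × 4.1e+05 = 73600.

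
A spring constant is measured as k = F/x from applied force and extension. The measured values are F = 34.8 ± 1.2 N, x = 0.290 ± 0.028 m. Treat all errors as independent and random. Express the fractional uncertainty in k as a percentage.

10.3%

For a monomial k ∝ F, x^-1, fractional errors add in quadrature:
  (1·δF/F)² = (1×0.0345)² = 0.00119;  (-1·δx/x)² = (-1×0.0966)² = 0.00932
δk/k = √(0.0105) = 0.103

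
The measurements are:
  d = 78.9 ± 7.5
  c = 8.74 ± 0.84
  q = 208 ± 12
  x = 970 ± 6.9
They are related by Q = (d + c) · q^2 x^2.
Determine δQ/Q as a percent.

Let u = d + c = 87.6. δu = √(δd² + δc²) = √(56.2 + 0.706) = 7.55, so δu/u = 0.0861.
Q is then a monomial in u, q, x:
δQ/Q = √((δu/u)² + (2·δq/q)² + (2·δx/x)²) = √(0.00742 + 0.0133 + 0.000202) = 0.145

14.5%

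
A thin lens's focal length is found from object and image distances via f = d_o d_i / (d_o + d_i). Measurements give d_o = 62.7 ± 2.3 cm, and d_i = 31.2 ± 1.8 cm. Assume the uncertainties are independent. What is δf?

∂f/∂d_o = (d_i/(d_o+d_i))² = 0.110;  ∂f/∂d_i = (d_o/(d_o+d_i))² = 0.446
δf = √((∂f/∂d_o · δd_o)² + (∂f/∂d_i · δd_i)²) = √(0.0645 + 0.644) = 0.842 cm

0.842 cm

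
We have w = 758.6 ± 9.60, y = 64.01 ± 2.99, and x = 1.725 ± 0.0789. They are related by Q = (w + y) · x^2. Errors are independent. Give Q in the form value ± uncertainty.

Let u = w + y = 822.6. δu = √(δw² + δy²) = √(92.2 + 8.94) = 10.1, so δu/u = 0.0122.
Q is then a monomial in u, x:
δQ/Q = √((δu/u)² + (2·δx/x)²) = √(0.000149 + 0.00837) = 0.0923
Q = 2448, so δQ = 0.0923 × 2448 = 226.

2448 ± 226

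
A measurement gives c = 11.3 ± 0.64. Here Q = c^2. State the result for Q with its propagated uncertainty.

Each factor contributes (exponent × relative error)² to (δQ/Q)²:
  (2·δc/c)² = (2×0.0566)² = 0.0128
δQ/Q = √(0.0128) = 0.113
Q = 128, so δQ = 0.113 × 128 = 14.5.

128 ± 14.5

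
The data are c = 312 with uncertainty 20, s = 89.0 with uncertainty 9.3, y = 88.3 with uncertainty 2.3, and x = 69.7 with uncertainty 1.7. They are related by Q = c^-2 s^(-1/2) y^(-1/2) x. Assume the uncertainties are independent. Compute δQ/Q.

Since Q is a product/quotient, work with relative uncertainties:
  (-2·δc/c)² = (-2×0.0641)² = 0.0164;  (−½·δs/s)² = (-0.5×0.104)² = 0.00273;  (−½·δy/y)² = (-0.5×0.0260)² = 0.000170;  (1·δx/x)² = (1×0.0244)² = 0.000595
δQ/Q = √(0.0199) = 0.141

0.141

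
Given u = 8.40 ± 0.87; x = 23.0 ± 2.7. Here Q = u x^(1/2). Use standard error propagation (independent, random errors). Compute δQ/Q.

0.119

Relative error in a monomial: (δQ/Q)² = Σ (nᵢ · δxᵢ/xᵢ)².
  (1·δu/u)² = (1×0.104)² = 0.0107;  (½·δx/x)² = (0.5×0.117)² = 0.00345
δQ/Q = √(0.0142) = 0.119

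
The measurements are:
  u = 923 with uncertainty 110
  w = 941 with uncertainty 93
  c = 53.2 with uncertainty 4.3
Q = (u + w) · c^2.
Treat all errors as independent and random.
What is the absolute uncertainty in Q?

Let h = u + w = 1860. δh = √(δu² + δw²) = √(12100 + 8650) = 144, so δh/h = 0.0773.
Q is then a monomial in h, c:
δQ/Q = √((δh/h)² + (2·δc/c)²) = √(0.00597 + 0.0261) = 0.179
Q = 5.28e+06, so δQ = 0.179 × 5.28e+06 = 9.45e+05.

9.45e+05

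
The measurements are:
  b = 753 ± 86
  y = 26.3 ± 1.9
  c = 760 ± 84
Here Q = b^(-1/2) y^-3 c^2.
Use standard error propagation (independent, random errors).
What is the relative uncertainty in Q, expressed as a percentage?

Products/powers → add relative errors in quadrature, weighted by exponent:
  (−½·δb/b)² = (-0.5×0.114)² = 0.00326;  (-3·δy/y)² = (-3×0.0722)² = 0.0470;  (2·δc/c)² = (2×0.111)² = 0.0489
δQ/Q = √(0.0991) = 0.315

31.5%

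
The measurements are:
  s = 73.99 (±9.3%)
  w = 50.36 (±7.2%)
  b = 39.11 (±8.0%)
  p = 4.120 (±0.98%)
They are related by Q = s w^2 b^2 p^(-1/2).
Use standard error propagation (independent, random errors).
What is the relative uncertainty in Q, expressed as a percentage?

23.5%

Each factor contributes (exponent × relative error)² to (δQ/Q)²:
  (1·δs/s)² = (1×0.0930)² = 0.00865;  (2·δw/w)² = (2×0.0720)² = 0.0207;  (2·δb/b)² = (2×0.0800)² = 0.0256;  (−½·δp/p)² = (-0.5×0.00980)² = 2.4e-05
δQ/Q = √(0.0550) = 0.235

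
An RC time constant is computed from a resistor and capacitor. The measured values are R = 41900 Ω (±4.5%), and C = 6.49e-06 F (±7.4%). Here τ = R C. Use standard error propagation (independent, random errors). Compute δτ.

0.0236 s

Since τ is a product/quotient, work with relative uncertainties:
  (1·δR/R)² = (1×0.0450)² = 0.00202;  (1·δC/C)² = (1×0.0740)² = 0.00548
δτ/τ = √(0.00750) = 0.0866
τ = 0.272 s, so δτ = 0.0866 × 0.272 = 0.0236 s.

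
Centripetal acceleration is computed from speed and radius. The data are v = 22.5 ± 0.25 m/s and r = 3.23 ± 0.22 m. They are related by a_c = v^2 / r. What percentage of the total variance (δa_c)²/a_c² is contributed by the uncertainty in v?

(δa_c/a_c)² = (2·δv/v)² + (-1·δr/r)²
  v term: (2×0.0111)² = 0.000494
  r term: (-1×0.0681)² = 0.00464
Total = 0.00513. Share from v = 0.000494/0.00513 = 0.0962.

9.62%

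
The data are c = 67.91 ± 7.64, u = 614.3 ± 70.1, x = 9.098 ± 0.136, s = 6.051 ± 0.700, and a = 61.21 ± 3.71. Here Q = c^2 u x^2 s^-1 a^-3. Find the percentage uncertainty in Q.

33.3%

Q is a product of powers, so relative uncertainties combine in quadrature:
  (2·δc/c)² = (2×0.113)² = 0.0506;  (1·δu/u)² = (1×0.114)² = 0.0130;  (2·δx/x)² = (2×0.0149)² = 0.000894;  (-1·δs/s)² = (-1×0.116)² = 0.0134;  (-3·δa/a)² = (-3×0.0606)² = 0.0331
δQ/Q = √(0.111) = 0.333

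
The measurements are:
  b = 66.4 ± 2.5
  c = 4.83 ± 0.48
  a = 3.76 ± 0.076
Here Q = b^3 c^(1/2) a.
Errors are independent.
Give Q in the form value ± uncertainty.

Relative error in a monomial: (δQ/Q)² = Σ (nᵢ · δxᵢ/xᵢ)².
  (3·δb/b)² = (3×0.0377)² = 0.0128;  (½·δc/c)² = (0.5×0.0994)² = 0.00247;  (1·δa/a)² = (1×0.0202)² = 0.000409
δQ/Q = √(0.0156) = 0.125
Q = 2.42e+06, so δQ = 0.125 × 2.42e+06 = 3.02e+05.

(2.42 ± 0.302) × 10^6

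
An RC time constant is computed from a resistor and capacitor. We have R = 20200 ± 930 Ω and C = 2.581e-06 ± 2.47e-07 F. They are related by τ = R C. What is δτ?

Each factor contributes (exponent × relative error)² to (δτ/τ)²:
  (1·δR/R)² = (1×0.0460)² = 0.00212;  (1·δC/C)² = (1×0.0957)² = 0.00916
δτ/τ = √(0.0113) = 0.106
τ = 0.05214 s, so δτ = 0.106 × 0.05214 = 0.00554 s.

0.00554 s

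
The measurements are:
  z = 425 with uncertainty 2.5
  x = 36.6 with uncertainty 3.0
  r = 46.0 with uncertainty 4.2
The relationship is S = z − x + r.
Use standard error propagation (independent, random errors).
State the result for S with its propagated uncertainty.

434 ± 5.73

Sums and differences: (δS)² = Σ (cᵢ δxᵢ)².
  (δz)² = 6.25;  (δx)² = 9.00;  (δr)² = 17.6
δS = √(32.9) = 5.73
S = 434.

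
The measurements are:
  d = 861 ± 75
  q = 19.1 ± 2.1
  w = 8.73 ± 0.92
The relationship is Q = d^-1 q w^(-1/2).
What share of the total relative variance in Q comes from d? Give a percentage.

33.8%

(δQ/Q)² = (-1·δd/d)² + (1·δq/q)² + (−½·δw/w)²
  d term: (-1×0.0871)² = 0.00759
  q term: (1×0.110)² = 0.0121
  w term: (-0.5×0.105)² = 0.00278
Total = 0.0225. Share from d = 0.00759/0.0225 = 0.338.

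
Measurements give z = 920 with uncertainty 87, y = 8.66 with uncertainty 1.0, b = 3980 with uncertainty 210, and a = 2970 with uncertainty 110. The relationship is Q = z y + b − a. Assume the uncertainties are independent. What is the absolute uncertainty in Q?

Let p = z·y = 7970. δp/p = √((1·δz/z)² + (1·δy/y)²) = √(0.00894 + 0.0133) = 0.149, so δp = 1190.
Q = p + b − a: δQ = √(δp² + δb² + δa²) = √(1.41e+06 + 44100 + 12100) = 1210

1210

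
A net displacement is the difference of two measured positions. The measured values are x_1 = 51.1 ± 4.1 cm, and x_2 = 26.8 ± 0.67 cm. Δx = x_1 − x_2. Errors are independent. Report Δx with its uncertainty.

Each term contributes (cᵢ δxᵢ)² to (δΔx)²:
  (δx_1)² = 16.8;  (δx_2)² = 0.449
δΔx = √(17.3) = 4.15 cm
Δx = 24.3 cm.

24.3 ± 4.15 cm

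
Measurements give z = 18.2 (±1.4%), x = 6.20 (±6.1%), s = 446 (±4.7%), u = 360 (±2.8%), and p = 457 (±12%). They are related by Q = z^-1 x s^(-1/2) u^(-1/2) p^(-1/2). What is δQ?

For a monomial Q ∝ z^-1, x, s^(-1/2), u^(-1/2), p^(-1/2), fractional errors add in quadrature:
  (-1·δz/z)² = (-1×0.0140)² = 0.000196;  (1·δx/x)² = (1×0.0610)² = 0.00372;  (−½·δs/s)² = (-0.5×0.0470)² = 0.000552;  (−½·δu/u)² = (-0.5×0.0280)² = 0.000196;  (−½·δp/p)² = (-0.5×0.120)² = 0.00360
δQ/Q = √(0.00827) = 0.0909
Q = 3.98e-05, so δQ = 0.0909 × 3.98e-05 = 3.62e-06.

3.62e-06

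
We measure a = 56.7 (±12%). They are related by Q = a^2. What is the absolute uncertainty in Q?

772

Products/powers → add relative errors in quadrature, weighted by exponent:
  (2·δa/a)² = (2×0.120)² = 0.0576
δQ/Q = √(0.0576) = 0.240
Q = 3210, so δQ = 0.240 × 3210 = 772.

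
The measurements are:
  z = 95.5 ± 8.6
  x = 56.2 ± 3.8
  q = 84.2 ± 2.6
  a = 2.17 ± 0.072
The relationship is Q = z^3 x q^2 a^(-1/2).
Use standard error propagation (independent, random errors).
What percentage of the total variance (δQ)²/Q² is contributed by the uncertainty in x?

(δQ/Q)² = (3·δz/z)² + (1·δx/x)² + (2·δq/q)² + (−½·δa/a)²
  z term: (3×0.0901)² = 0.0730
  x term: (1×0.0676)² = 0.00457
  q term: (2×0.0309)² = 0.00381
  a term: (-0.5×0.0332)² = 0.000275
Total = 0.0816. Share from x = 0.00457/0.0816 = 0.0560.

5.60%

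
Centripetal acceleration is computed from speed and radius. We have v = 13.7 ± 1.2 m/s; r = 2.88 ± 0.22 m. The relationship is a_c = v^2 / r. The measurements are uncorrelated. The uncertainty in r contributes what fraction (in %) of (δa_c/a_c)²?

16.0%

(δa_c/a_c)² = (2·δv/v)² + (-1·δr/r)²
  v term: (2×0.0876)² = 0.0307
  r term: (-1×0.0764)² = 0.00584
Total = 0.0365. Share from r = 0.00584/0.0365 = 0.160.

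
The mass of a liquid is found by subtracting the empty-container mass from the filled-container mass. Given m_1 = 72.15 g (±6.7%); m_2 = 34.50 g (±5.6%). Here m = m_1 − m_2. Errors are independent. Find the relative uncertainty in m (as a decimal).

0.138

Sums and differences: (δm)² = Σ (cᵢ δxᵢ)².
  (δm_1)² = 23.4;  (δm_2)² = 3.73
δm = √(27.1) = 5.21 g
m = 37.65 g, so δm/m = 5.21/37.65 = 0.138.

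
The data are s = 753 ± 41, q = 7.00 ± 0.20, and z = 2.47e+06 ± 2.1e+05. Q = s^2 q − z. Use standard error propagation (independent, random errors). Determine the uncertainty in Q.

Let p = s^2·q = 3.97e+06. δp/p = √((2·δs/s)² + (1·δq/q)²) = √(0.0119 + 0.000816) = 0.113, so δp = 4.47e+05.
Q = p − z: δQ = √(δp² + δz²) = √(2e+11 + 4.41e+10) = 4.94e+05

4.94e+05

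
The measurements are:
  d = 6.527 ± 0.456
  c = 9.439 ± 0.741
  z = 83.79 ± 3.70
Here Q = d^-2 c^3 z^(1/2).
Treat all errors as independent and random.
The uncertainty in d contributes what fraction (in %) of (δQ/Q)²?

25.9%

(δQ/Q)² = (-2·δd/d)² + (3·δc/c)² + (½·δz/z)²
  d term: (-2×0.0699)² = 0.0195
  c term: (3×0.0785)² = 0.0555
  z term: (0.5×0.0442)² = 0.000487
Total = 0.0755. Share from d = 0.0195/0.0755 = 0.259.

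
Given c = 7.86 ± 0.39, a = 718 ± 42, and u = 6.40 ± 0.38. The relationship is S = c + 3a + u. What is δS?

Absolute uncertainties add in quadrature for a linear combination:
  (δc)² = 0.152;  (3·δa)² = 15900;  (δu)² = 0.144
δS = √(15900) = 126

126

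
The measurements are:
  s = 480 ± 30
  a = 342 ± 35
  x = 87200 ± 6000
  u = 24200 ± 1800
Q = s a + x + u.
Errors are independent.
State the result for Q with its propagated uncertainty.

(2.76 ± 0.207) × 10^5

Let p = s·a = 1.64e+05. δp/p = √((1·δs/s)² + (1·δa/a)²) = √(0.00391 + 0.0105) = 0.120, so δp = 19700.
Q = p + x + u: δQ = √(δp² + δx² + δu²) = √(3.88e+08 + 3.6e+07 + 3.24e+06) = 20700
Q = 2.76e+05.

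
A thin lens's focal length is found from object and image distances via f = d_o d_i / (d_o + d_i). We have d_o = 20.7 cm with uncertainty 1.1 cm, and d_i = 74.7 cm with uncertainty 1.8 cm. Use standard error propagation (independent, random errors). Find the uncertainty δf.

∂f/∂d_o = (d_i/(d_o+d_i))² = 0.613;  ∂f/∂d_i = (d_o/(d_o+d_i))² = 0.0471
δf = √((∂f/∂d_o · δd_o)² + (∂f/∂d_i · δd_i)²) = √(0.455 + 0.00718) = 0.680 cm

0.680 cm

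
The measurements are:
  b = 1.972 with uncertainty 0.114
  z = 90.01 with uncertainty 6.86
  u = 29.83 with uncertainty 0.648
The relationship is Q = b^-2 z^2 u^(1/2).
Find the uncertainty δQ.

Since Q is a product/quotient, work with relative uncertainties:
  (-2·δb/b)² = (-2×0.0578)² = 0.0134;  (2·δz/z)² = (2×0.0762)² = 0.0232;  (½·δu/u)² = (0.5×0.0217)² = 0.000118
δQ/Q = √(0.0367) = 0.192
Q = 11380, so δQ = 0.192 × 11380 = 2180.

2180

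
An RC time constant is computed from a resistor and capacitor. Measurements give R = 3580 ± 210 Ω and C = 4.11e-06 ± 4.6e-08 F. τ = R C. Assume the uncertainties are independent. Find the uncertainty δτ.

τ is a product of powers, so relative uncertainties combine in quadrature:
  (1·δR/R)² = (1×0.0587)² = 0.00344;  (1·δC/C)² = (1×0.0112)² = 0.000125
δτ/τ = √(0.00357) = 0.0597
τ = 0.0147 s, so δτ = 0.0597 × 0.0147 = 0.000879 s.

0.000879 s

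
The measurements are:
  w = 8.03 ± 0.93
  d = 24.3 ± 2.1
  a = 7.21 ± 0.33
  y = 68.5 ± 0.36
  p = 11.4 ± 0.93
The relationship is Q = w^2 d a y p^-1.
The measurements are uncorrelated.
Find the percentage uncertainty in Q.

Q is a product of powers, so relative uncertainties combine in quadrature:
  (2·δw/w)² = (2×0.116)² = 0.0537;  (1·δd/d)² = (1×0.0864)² = 0.00747;  (1·δa/a)² = (1×0.0458)² = 0.00209;  (1·δy/y)² = (1×0.00526)² = 2.76e-05;  (-1·δp/p)² = (-1×0.0816)² = 0.00666
δQ/Q = √(0.0699) = 0.264

26.4%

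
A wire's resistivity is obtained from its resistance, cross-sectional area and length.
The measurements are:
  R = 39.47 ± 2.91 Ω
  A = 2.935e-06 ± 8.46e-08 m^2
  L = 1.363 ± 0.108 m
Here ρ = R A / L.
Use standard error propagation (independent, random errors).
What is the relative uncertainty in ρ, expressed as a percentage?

Relative error in a monomial: (δρ/ρ)² = Σ (nᵢ · δxᵢ/xᵢ)².
  (1·δR/R)² = (1×0.0737)² = 0.00544;  (1·δA/A)² = (1×0.0288)² = 0.000831;  (-1·δL/L)² = (-1×0.0792)² = 0.00628
δρ/ρ = √(0.0125) = 0.112

11.2%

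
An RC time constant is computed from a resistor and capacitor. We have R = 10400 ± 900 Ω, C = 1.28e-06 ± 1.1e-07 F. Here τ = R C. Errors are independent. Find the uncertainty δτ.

0.00162 s

Since τ is a product/quotient, work with relative uncertainties:
  (1·δR/R)² = (1×0.0865)² = 0.00749;  (1·δC/C)² = (1×0.0859)² = 0.00739
δτ/τ = √(0.0149) = 0.122
τ = 0.0133 s, so δτ = 0.122 × 0.0133 = 0.00162 s.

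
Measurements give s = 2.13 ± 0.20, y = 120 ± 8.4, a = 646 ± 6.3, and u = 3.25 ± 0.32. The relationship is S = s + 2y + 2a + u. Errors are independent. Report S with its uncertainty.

1540 ± 21.0

Sums and differences: (δS)² = Σ (cᵢ δxᵢ)².
  (δs)² = 0.0400;  (2·δy)² = 282;  (2·δa)² = 159;  (δu)² = 0.102
δS = √(441) = 21.0
S = 1540.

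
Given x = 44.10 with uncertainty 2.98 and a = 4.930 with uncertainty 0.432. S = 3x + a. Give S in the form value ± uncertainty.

S is a linear combination, so absolute uncertainties add in quadrature:
  (3·δx)² = 79.9;  (δa)² = 0.187
δS = √(80.1) = 8.95
S = 137.2.

137.2 ± 8.95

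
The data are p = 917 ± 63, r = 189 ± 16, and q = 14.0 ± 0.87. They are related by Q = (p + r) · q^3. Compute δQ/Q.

0.195

Let u = p + r = 1110. δu = √(δp² + δr²) = √(3970 + 256) = 65.0, so δu/u = 0.0588.
Q is then a monomial in u, q:
δQ/Q = √((δu/u)² + (3·δq/q)²) = √(0.00345 + 0.0348) = 0.195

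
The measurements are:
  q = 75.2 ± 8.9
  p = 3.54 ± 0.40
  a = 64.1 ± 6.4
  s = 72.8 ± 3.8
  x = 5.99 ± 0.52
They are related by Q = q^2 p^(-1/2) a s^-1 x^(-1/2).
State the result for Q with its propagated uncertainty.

1080 ± 294

Each factor contributes (exponent × relative error)² to (δQ/Q)²:
  (2·δq/q)² = (2×0.118)² = 0.0560;  (−½·δp/p)² = (-0.5×0.113)² = 0.00319;  (1·δa/a)² = (1×0.0998)² = 0.00997;  (-1·δs/s)² = (-1×0.0522)² = 0.00272;  (−½·δx/x)² = (-0.5×0.0868)² = 0.00188
δQ/Q = √(0.0738) = 0.272
Q = 1080, so δQ = 0.272 × 1080 = 294.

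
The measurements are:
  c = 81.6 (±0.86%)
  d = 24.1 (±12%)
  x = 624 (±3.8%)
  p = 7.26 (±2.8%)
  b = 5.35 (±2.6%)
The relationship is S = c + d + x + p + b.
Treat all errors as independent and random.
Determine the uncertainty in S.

S is a linear combination, so absolute uncertainties add in quadrature:
  (δc)² = 0.492;  (δd)² = 8.36;  (δx)² = 562;  (δp)² = 0.0413;  (δb)² = 0.0193
δS = √(571) = 23.9

23.9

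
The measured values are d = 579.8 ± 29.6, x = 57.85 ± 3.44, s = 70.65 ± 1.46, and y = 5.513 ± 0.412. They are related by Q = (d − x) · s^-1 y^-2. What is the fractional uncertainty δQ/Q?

Let u = d − x = 521.9. δu = √(δd² + δx²) = √(876 + 11.8) = 29.8, so δu/u = 0.0571.
Q is then a monomial in u, s, y:
δQ/Q = √((δu/u)² + (-1·δs/s)² + (-2·δy/y)²) = √(0.00326 + 0.000427 + 0.0223) = 0.161

0.161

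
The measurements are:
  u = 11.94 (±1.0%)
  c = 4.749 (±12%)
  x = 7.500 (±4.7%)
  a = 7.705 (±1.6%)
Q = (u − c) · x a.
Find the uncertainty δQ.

39.5

Let w = u − c = 7.191. δw = √(δu² + δc²) = √(0.0143 + 0.325) = 0.582, so δw/w = 0.0810.
Q is then a monomial in w, x, a:
δQ/Q = √((δw/w)² + (1·δx/x)² + (1·δa/a)²) = √(0.00656 + 0.00221 + 0.000256) = 0.0950
Q = 415.5, so δQ = 0.0950 × 415.5 = 39.5.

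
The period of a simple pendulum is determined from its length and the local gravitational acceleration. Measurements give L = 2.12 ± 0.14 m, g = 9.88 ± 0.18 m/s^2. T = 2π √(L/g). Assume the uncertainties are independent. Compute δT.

0.0997 s

T is a product of powers, so relative uncertainties combine in quadrature:
  (½·δL/L)² = (0.5×0.0660)² = 0.00109;  (−½·δg/g)² = (-0.5×0.0182)² = 8.3e-05
δT/T = √(0.00117) = 0.0343
T = 2.91 s, so δT = 0.0343 × 2.91 = 0.0997 s.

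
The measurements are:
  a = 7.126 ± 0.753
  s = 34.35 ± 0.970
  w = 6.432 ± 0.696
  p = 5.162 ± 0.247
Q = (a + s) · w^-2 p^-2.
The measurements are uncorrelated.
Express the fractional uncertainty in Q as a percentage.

Let u = a + s = 41.48. δu = √(δa² + δs²) = √(0.567 + 0.941) = 1.23, so δu/u = 0.0296.
Q is then a monomial in u, w, p:
δQ/Q = √((δu/u)² + (-2·δw/w)² + (-2·δp/p)²) = √(0.000877 + 0.0468 + 0.00916) = 0.238

23.8%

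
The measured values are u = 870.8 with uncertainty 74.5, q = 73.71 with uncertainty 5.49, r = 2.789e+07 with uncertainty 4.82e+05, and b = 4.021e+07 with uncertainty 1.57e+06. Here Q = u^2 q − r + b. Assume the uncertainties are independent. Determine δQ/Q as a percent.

15.5%

Let p = u^2·q = 5.589e+07. δp/p = √((2·δu/u)² + (1·δq/q)²) = √(0.0293 + 0.00555) = 0.187, so δp = 1.04e+07.
Q = p − r + b: δQ = √(δp² + δr² + δb²) = √(1.09e+14 + 2.32e+11 + 2.46e+12) = 1.06e+07
Q = 6.821e+07, so δQ/Q = 1.06e+07/6.821e+07 = 0.155.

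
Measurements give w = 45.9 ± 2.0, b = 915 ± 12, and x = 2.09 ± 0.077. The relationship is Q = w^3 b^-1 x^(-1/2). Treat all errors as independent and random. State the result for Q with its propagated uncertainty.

73.1 ± 9.70

Relative error in a monomial: (δQ/Q)² = Σ (nᵢ · δxᵢ/xᵢ)².
  (3·δw/w)² = (3×0.0436)² = 0.0171;  (-1·δb/b)² = (-1×0.0131)² = 0.000172;  (−½·δx/x)² = (-0.5×0.0368)² = 0.000339
δQ/Q = √(0.0176) = 0.133
Q = 73.1, so δQ = 0.133 × 73.1 = 9.70.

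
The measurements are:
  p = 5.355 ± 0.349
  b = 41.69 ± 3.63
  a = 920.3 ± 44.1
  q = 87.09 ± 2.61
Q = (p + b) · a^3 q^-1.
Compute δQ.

Let u = p + b = 47.05. δu = √(δp² + δb²) = √(0.122 + 13.2) = 3.65, so δu/u = 0.0775.
Q is then a monomial in u, a, q:
δQ/Q = √((δu/u)² + (3·δa/a)² + (-1·δq/q)²) = √(0.00601 + 0.0207 + 0.000898) = 0.166
Q = 4.21e+08, so δQ = 0.166 × 4.21e+08 = 6.99e+07.

6.99e+07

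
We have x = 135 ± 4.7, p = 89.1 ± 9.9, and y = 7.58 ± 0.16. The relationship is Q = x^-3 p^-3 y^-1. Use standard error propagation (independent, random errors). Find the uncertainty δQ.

2.65e-14

Relative error in a monomial: (δQ/Q)² = Σ (nᵢ · δxᵢ/xᵢ)².
  (-3·δx/x)² = (-3×0.0348)² = 0.0109;  (-3·δp/p)² = (-3×0.111)² = 0.111;  (-1·δy/y)² = (-1×0.0211)² = 0.000446
δQ/Q = √(0.122) = 0.350
Q = 7.58e-14, so δQ = 0.350 × 7.58e-14 = 2.65e-14.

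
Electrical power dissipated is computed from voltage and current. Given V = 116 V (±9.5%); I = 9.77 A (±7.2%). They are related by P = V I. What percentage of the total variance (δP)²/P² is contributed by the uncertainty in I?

(δP/P)² = (1·δV/V)² + (1·δI/I)²
  V term: (1×0.0950)² = 0.00903
  I term: (1×0.0720)² = 0.00518
Total = 0.0142. Share from I = 0.00518/0.0142 = 0.365.

36.5%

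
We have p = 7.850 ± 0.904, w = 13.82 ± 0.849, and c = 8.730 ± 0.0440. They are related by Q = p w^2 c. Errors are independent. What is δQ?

2210

Q is a product of powers, so relative uncertainties combine in quadrature:
  (1·δp/p)² = (1×0.115)² = 0.0133;  (2·δw/w)² = (2×0.0614)² = 0.0151;  (1·δc/c)² = (1×0.00504)² = 2.54e-05
δQ/Q = √(0.0284) = 0.168
Q = 13090, so δQ = 0.168 × 13090 = 2210.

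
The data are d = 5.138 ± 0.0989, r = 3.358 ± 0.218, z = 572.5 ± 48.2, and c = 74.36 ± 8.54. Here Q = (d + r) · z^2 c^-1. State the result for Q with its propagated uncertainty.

37450 ± 7710

Let u = d + r = 8.496. δu = √(δd² + δr²) = √(0.00978 + 0.0475) = 0.239, so δu/u = 0.0282.
Q is then a monomial in u, z, c:
δQ/Q = √((δu/u)² + (2·δz/z)² + (-1·δc/c)²) = √(0.000794 + 0.0284 + 0.0132) = 0.206
Q = 37450, so δQ = 0.206 × 37450 = 7710.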